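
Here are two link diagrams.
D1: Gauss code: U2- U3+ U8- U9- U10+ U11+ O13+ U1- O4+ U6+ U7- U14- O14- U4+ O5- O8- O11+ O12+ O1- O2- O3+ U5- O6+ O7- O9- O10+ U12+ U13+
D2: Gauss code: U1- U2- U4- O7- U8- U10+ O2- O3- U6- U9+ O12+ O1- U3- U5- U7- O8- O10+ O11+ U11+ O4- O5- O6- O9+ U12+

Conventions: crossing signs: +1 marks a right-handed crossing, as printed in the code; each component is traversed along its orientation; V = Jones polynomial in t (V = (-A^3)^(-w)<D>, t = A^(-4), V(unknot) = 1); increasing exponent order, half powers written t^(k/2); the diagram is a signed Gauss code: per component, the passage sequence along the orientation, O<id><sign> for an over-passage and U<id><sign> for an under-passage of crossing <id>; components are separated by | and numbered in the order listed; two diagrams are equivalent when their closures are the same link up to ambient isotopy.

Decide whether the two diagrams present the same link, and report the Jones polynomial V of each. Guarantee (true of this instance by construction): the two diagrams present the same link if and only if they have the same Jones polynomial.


equivalent: no
V(D1) = 1  (w 0, c 14, <D> = 1)
D2 (bracket A^-8 + 1 - A^4; 12 crossings at w = -4): V = -t^-4 + t^-3 + t^-1
why: comparing 2 Jones polynomials yields 2 groups


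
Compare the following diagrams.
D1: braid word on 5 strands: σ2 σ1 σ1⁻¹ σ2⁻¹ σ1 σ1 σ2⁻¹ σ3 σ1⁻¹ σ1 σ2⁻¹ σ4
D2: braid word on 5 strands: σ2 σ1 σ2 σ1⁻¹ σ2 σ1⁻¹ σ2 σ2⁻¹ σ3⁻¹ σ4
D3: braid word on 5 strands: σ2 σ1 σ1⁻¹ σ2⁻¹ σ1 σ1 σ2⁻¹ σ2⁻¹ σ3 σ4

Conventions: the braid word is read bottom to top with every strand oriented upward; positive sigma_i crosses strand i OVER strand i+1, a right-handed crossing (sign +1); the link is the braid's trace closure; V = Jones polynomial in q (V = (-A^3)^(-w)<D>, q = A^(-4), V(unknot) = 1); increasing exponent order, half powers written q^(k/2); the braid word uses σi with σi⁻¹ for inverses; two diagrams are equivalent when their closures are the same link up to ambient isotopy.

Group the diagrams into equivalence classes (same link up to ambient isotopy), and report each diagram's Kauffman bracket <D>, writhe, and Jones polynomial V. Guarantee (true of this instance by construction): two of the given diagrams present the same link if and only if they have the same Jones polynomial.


grouping into links: {D1, D3} | {D2}
V(D1) = q^-2 + 2 + q^2  (w +2, c 12, <D> = A^-2 + 2A^6 + A^14)
V(D2) = 1 + q + q^2 + q^3  [10 crossings, <D> = A^-6 + A^-2 + A^2 + A^6, w = +2]
V(D3) = q^-2 + 2 + q^2  (w +2, c 10, <D> = A^-2 + 2A^6 + A^14)
key observation: V(q) takes 2 values over 3 diagrams, fixing the grouping


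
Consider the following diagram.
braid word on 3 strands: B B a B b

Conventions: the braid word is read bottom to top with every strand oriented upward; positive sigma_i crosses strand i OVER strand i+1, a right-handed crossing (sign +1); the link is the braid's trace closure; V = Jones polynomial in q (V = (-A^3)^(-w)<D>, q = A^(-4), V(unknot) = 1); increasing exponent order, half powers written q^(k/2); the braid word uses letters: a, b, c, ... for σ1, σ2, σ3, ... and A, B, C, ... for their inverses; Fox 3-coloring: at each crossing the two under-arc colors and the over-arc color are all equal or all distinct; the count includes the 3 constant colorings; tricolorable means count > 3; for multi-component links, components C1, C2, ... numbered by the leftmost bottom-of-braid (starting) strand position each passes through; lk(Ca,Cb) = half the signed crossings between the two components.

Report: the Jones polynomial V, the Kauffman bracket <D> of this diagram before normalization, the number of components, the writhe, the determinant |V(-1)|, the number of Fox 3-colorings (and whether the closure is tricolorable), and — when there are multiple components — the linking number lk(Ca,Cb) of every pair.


V = -q^(-5/2) - q^(-1/2)
<D> = A^-1 + A^7 (w = -1)
2 components over 5 crossings, w = -1
lk(C1,C2): -1
3 Fox colorings among 3^5, |V(-1)| = 2: not tricolorable
why: span 2 respects span(V) <= c + mu - 1 = 6 for this 2-component diagram


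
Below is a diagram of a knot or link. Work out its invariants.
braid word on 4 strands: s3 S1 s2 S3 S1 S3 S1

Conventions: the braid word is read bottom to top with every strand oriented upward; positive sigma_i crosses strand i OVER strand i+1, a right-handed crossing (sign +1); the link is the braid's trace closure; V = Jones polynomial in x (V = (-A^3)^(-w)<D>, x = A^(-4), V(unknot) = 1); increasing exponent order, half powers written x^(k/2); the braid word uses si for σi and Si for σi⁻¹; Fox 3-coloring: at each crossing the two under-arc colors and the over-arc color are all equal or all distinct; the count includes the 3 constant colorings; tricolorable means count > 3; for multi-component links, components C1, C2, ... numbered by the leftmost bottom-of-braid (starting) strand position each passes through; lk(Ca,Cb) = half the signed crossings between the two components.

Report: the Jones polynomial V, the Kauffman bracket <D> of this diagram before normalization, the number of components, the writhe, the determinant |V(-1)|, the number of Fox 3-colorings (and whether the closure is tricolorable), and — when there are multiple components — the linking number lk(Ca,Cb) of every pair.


V = -x^-4 + x^-3 + x^-1
<D> = -A^-5 - A^3 + A^7 (w = -3)
1 component over 7 crossings, w = -3
9 Fox colorings among 3^7, |V(-1)| = 3: tricolorable
why: |V(-1)| = 3: so tricolorable, since 3 divides 3


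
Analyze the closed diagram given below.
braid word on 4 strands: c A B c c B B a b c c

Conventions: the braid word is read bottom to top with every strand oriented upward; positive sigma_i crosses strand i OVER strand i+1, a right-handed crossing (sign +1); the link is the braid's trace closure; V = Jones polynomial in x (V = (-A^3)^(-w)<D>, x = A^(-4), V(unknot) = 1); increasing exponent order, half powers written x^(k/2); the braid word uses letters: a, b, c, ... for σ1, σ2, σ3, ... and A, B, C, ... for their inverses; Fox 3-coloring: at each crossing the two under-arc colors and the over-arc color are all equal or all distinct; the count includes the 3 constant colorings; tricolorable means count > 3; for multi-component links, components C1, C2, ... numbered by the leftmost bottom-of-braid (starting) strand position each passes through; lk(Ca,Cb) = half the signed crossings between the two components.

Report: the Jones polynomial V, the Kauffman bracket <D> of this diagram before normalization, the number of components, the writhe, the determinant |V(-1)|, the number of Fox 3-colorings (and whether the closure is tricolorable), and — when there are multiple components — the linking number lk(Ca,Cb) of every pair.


V(x) = -x^-2 + 2x^-1 - 3 + 5x - 4x^2 + 5x^3 - 4x^4 + 2x^5 - x^6
bracket: A^-15 - 2A^-11 + 4A^-7 - 5A^-3 + 4A - 5A^5 + 3A^9 - 2A^13 + A^17, w = +3
1 component, writhe +3, over 11 crossings
det 27, colorings 9 of 3^11 — tricolorable
observation: det 27 = |V(-1)|; divisible by 3, so tricolorable


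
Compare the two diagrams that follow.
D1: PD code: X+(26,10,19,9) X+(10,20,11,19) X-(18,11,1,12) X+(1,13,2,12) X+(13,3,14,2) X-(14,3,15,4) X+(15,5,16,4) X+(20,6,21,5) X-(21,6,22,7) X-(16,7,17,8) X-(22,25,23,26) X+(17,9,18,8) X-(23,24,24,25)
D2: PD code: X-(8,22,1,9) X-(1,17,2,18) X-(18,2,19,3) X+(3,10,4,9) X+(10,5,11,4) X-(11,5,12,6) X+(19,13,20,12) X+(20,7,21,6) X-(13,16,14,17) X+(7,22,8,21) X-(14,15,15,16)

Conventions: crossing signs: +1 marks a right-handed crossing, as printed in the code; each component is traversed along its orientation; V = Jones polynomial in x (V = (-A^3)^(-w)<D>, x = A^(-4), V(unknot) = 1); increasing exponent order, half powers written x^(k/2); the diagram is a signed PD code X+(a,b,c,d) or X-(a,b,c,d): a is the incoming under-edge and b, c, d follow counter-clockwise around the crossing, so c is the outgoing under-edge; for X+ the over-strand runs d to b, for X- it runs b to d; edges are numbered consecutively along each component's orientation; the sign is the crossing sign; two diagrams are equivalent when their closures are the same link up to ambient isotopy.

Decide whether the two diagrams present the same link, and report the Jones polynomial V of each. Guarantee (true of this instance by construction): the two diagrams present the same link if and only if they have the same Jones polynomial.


equivalent: no
V(D1) = -x^(1/2) - x^(5/2)  (w +1, c 13, <D> = A^-7 + A)
D2 (bracket A^-5 + A^-1; 11 crossings at w = -1): V = -x^(-1/2) - x^(1/2)
why: 2 values of V(x) split the 2 diagrams


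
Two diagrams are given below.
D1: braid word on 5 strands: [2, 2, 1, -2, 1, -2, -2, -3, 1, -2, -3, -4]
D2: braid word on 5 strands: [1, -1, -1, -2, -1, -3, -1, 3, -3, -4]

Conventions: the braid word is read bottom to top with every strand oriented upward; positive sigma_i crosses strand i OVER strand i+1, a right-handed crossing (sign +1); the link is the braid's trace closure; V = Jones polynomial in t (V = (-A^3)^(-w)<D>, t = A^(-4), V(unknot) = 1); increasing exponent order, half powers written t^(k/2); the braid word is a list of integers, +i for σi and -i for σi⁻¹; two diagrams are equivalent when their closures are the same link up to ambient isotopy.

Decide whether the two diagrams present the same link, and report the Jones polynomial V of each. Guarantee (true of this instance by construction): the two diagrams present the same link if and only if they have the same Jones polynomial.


same link: no
V(D1) = -t^-3 + 2t^-2 - 2t^-1 + 3 - 2t + 2t^2 - t^3  [12 crossings, <D> = -A^-18 + 2A^-14 - 2A^-10 + 3A^-6 - 2A^-2 + 2A^2 - A^6, w = -2]
D2 (bracket A^-14 + A^-6 - A^-2; 10 crossings at w = -6): V = -t^-4 + t^-3 + t^-1
note: 2 values of V(t) split the 2 diagrams


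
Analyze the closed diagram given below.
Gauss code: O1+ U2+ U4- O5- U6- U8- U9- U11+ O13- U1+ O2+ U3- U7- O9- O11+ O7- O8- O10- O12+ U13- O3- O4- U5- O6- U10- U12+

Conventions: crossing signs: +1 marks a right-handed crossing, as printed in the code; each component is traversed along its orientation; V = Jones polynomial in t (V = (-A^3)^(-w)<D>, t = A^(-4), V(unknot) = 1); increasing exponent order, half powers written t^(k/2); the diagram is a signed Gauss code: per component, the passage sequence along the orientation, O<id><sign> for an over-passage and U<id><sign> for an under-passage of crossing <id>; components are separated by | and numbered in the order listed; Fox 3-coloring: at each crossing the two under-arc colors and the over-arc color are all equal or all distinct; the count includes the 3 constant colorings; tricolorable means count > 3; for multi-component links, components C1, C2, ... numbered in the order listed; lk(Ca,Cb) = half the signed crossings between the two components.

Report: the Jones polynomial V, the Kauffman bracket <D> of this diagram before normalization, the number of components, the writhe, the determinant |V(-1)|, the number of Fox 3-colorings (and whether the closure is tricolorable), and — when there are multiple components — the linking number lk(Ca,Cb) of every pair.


V(t) = t^-7 - 2t^-6 + 2t^-5 - 3t^-4 + 3t^-3 - 2t^-2 + 2t^-1
bracket: -2A^-11 + 2A^-7 - 3A^-3 + 3A - 2A^5 + 2A^9 - A^13, w = -5
1 component, writhe -5, over 13 crossings
det 15, colorings 9 of 3^13 — tricolorable
observation: w = -5 shifts under R1 moves; the (-A^3)^(5) factor cancels that in V


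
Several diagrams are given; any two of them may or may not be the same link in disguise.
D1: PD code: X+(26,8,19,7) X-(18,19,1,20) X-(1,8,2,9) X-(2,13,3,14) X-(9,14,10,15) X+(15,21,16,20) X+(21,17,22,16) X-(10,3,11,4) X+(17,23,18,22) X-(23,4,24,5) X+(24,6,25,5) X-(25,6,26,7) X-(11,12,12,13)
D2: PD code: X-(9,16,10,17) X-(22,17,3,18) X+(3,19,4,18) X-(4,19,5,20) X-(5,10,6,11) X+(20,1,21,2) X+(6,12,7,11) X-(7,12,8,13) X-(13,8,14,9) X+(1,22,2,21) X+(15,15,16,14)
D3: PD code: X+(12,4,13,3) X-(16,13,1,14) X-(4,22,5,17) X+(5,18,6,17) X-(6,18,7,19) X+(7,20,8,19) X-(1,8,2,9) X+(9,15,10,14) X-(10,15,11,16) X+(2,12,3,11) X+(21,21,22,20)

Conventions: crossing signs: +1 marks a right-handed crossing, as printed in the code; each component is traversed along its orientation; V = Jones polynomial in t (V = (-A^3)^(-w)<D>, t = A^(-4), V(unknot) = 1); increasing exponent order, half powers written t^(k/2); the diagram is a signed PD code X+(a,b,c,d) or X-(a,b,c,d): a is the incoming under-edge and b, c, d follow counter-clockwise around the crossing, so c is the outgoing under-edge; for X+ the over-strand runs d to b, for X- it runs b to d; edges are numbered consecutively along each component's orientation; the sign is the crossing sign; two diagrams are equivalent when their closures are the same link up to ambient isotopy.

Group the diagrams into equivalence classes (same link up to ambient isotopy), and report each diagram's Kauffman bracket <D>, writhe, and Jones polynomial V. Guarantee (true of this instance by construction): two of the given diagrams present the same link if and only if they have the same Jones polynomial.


grouping into links: {D1, D2} | {D3}
V(D1) = t^(-7/2) - t^(-5/2) + t^(-3/2) - 2t^(-1/2) - t^(3/2)  (w -3, c 13, <D> = A^-15 + 2A^-7 - A^-3 + A - A^5)
D2 (bracket A^-9 + 2A^-1 - A^3 + A^7 - A^11; 11 crossings at w = -1): V = t^(-7/2) - t^(-5/2) + t^(-3/2) - 2t^(-1/2) - t^(3/2)
V(D3) = -t^(-1/2) - t^(1/2)  (w +1, c 11, <D> = A + A^5)
key observation: comparing 3 Jones polynomials yields 2 groups


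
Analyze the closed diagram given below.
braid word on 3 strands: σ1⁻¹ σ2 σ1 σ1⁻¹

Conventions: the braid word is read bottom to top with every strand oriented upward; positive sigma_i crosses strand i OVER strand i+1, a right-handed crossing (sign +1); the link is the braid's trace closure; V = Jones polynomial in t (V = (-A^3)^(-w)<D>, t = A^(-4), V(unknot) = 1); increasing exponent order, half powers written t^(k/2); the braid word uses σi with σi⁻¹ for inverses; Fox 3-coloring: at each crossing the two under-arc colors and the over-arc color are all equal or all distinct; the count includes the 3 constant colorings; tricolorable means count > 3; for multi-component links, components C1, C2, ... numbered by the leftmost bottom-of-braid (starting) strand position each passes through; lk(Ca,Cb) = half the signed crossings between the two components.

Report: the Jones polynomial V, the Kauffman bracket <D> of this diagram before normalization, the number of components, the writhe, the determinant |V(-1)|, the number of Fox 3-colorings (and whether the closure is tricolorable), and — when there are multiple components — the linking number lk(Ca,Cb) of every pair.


Jones polynomial: V(t) = 1
<D> = 1; writhe 0
components 1, writhe 0 (4 crossings)
3-colorings: 3 of 3^4, det 1 — not tricolorable
note: |V(-1)| = 1: so not tricolorable, since 3 does not divide 1


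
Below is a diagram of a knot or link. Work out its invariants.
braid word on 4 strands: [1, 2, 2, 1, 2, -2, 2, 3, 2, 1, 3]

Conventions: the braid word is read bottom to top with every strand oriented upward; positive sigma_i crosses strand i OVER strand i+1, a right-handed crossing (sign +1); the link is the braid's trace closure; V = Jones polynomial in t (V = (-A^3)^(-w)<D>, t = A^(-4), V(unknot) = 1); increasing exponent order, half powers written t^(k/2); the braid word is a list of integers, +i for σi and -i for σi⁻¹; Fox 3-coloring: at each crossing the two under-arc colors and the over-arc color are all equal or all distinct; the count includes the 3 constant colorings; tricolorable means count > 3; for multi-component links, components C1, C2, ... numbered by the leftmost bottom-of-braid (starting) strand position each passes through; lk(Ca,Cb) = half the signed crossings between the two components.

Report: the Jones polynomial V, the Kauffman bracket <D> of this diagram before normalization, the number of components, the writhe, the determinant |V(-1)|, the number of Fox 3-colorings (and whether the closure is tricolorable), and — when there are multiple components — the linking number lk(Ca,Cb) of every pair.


V(t) = t^3 + t^5 - t^8
bracket: A^-5 - A^7 - A^15, w = +9
1 component, writhe +9, over 11 crossings
det 3, colorings 9 of 3^11 — tricolorable
observation: w = +9 shifts under R1 moves; the (-A^3)^(-9) factor cancels that in V


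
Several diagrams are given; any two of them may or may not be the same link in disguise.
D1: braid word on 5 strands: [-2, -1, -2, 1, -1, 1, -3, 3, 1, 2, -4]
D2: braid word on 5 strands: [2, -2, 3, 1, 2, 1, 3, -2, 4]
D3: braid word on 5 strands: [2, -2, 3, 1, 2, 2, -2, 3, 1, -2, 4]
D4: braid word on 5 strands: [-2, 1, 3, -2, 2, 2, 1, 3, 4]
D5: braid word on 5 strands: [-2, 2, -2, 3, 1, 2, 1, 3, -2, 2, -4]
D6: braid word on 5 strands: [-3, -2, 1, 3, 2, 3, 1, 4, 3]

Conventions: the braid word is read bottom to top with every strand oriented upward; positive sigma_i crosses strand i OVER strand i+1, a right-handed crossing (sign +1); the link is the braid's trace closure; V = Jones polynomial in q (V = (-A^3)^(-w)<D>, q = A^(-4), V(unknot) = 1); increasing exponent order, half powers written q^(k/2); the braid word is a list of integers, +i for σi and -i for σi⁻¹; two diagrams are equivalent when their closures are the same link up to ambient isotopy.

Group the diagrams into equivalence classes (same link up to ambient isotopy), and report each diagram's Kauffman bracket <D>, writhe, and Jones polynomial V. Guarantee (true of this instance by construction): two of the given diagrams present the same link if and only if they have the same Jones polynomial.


equivalence classes: {D1} | {D2, D3, D4, D5, D6}
D1 (bracket A^-5 + A^-1; 11 crossings at w = -1): V = -q^(-1/2) - q^(1/2)
D2 (bracket A^-3 + A^5 - A^9 + A^13; 9 crossings at w = +5): V = -q^(1/2) + q^(3/2) - q^(5/2) - q^(9/2)
D3 (bracket A^-3 + A^5 - A^9 + A^13; 11 crossings at w = +5): V = -q^(1/2) + q^(3/2) - q^(5/2) - q^(9/2)
V(D4) = -q^(1/2) + q^(3/2) - q^(5/2) - q^(9/2)  (w +5, c 9, <D> = A^-3 + A^5 - A^9 + A^13)
D5 (bracket A^-9 + A^-1 - A^3 + A^7; 11 crossings at w = +3): V = -q^(1/2) + q^(3/2) - q^(5/2) - q^(9/2)
V(D6) = -q^(1/2) + q^(3/2) - q^(5/2) - q^(9/2)  [9 crossings, <D> = A^-3 + A^5 - A^9 + A^13, w = +5]
key observation: V(q) takes 2 values over 6 diagrams, fixing the grouping


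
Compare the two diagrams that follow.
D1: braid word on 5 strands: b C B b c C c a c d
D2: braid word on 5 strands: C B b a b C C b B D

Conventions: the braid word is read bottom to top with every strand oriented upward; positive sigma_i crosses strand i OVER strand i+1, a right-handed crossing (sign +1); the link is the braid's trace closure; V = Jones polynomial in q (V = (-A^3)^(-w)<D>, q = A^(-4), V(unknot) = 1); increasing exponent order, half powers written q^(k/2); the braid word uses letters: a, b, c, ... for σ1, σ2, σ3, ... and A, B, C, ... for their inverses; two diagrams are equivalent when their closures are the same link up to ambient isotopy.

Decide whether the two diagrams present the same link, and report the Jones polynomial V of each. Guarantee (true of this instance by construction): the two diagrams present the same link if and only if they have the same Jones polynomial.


same link: no
V(D1) = 1  [10 crossings, <D> = A^12, w = +4]
D2 (bracket A^-2 + A^6 - A^10; 10 crossings at w = -2): V = -q^-4 + q^-3 + q^-1
note: 2 values of V(q) split the 2 diagrams


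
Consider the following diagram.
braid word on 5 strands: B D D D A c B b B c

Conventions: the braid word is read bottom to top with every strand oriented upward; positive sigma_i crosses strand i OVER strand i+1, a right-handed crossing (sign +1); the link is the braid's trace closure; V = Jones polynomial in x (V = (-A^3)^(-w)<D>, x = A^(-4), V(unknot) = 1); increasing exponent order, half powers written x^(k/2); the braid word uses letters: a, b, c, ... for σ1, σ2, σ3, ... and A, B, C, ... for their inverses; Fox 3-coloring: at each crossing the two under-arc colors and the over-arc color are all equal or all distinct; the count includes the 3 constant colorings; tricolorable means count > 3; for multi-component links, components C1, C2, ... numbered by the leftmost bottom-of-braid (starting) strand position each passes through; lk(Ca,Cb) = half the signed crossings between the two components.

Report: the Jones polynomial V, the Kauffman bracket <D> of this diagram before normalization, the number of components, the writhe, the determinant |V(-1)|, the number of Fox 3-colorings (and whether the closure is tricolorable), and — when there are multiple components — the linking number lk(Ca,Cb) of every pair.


V = -x^-6 + 2x^-5 - 2x^-4 + 3x^-3 - 3x^-2 + 2x^-1 - 1 + x
<D> = A^-16 - A^-12 + 2A^-8 - 3A^-4 + 3 - 2A^4 + 2A^8 - A^12 (w = -4)
1 component over 10 crossings, w = -4
9 Fox colorings among 3^10, |V(-1)| = 15: tricolorable
why: free reduction leaves σ2⁻¹ σ4⁻¹ σ4⁻¹ σ4⁻¹ σ1⁻¹ σ3 σ2⁻¹ σ3 of the original 10 letters


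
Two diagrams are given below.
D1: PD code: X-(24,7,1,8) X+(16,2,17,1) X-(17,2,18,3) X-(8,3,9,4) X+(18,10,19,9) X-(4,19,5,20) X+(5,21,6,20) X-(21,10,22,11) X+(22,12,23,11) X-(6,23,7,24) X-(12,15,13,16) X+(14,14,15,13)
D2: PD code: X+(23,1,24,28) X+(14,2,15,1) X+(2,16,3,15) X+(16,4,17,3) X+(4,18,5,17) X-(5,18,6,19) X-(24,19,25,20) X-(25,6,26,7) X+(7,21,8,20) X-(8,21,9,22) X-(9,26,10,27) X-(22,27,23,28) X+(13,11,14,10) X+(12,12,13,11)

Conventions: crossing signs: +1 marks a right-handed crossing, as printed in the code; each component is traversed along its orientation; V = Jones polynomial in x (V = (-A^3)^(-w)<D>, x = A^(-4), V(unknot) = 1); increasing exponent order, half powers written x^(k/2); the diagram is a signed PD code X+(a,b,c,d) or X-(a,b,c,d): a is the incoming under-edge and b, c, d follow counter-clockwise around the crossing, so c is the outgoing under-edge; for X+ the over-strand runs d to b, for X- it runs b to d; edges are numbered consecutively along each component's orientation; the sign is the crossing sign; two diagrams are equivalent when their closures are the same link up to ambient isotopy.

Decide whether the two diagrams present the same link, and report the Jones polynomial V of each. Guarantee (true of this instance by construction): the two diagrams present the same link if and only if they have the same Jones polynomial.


same link: no
V(D1) = -x^-4 + x^-3 + x^-1  [12 crossings, <D> = A^-2 + A^6 - A^10, w = -2]
D2 (bracket A^6; 14 crossings at w = +2): V = 1
note: 2 classes among 2 diagrams; unequal V(x) rules out equality


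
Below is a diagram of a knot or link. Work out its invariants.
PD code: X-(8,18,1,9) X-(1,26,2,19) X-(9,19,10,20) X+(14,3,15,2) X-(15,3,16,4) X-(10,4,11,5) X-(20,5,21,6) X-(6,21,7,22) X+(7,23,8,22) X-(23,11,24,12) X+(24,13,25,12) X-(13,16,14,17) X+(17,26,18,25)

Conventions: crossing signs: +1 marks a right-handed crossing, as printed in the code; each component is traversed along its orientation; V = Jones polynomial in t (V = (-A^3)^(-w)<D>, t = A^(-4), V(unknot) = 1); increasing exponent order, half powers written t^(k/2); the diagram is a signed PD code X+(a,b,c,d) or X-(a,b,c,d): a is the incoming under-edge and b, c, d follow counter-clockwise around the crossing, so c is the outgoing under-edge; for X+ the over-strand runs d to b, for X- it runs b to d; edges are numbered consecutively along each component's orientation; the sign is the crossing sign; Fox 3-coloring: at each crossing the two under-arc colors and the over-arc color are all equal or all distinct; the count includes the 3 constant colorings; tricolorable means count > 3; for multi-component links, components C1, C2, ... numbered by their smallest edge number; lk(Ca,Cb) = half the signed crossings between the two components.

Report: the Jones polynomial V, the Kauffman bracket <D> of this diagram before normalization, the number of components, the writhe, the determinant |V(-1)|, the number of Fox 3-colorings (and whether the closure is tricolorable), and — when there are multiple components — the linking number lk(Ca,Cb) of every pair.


V(t) = t^-5 + 2t^-3 + t^-1
bracket: -A^-11 - 2A^-3 - A^5, w = -5
3 components, writhe -5, over 13 crossings
lk(C1,C2) = -1
linking number lk(C1,C3) = -1
lk(C2,C3): 0
det 4, colorings 3 of 3^13 — not tricolorable
observation: summing lk over 3 pairs gives -2


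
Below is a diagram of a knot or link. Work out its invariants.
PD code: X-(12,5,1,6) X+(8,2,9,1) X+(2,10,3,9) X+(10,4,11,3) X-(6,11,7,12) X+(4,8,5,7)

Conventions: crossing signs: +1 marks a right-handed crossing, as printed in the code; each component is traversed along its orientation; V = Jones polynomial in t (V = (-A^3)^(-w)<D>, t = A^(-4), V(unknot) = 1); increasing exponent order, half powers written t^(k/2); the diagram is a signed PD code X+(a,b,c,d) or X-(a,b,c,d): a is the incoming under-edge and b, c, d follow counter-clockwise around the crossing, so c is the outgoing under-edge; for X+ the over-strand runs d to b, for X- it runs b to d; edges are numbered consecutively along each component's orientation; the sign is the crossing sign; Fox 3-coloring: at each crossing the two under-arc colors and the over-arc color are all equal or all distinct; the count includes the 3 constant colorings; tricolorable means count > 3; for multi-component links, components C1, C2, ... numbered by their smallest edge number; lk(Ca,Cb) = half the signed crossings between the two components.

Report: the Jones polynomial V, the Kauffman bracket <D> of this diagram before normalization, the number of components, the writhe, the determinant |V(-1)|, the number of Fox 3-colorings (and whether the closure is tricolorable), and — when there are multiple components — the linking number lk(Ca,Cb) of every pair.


Jones polynomial: V(t) = t^-1 - 1 + 2t - 2t^2 + 2t^3 - 2t^4 + t^5
<D> = A^-14 - 2A^-10 + 2A^-6 - 2A^-2 + 2A^2 - A^6 + A^10; writhe +2
components 1, writhe +2 (6 crossings)
3-colorings: 3 of 3^6, det 11 — not tricolorable
note: w = +2 shifts under R1 moves; the (-A^3)^(-2) factor cancels that in V


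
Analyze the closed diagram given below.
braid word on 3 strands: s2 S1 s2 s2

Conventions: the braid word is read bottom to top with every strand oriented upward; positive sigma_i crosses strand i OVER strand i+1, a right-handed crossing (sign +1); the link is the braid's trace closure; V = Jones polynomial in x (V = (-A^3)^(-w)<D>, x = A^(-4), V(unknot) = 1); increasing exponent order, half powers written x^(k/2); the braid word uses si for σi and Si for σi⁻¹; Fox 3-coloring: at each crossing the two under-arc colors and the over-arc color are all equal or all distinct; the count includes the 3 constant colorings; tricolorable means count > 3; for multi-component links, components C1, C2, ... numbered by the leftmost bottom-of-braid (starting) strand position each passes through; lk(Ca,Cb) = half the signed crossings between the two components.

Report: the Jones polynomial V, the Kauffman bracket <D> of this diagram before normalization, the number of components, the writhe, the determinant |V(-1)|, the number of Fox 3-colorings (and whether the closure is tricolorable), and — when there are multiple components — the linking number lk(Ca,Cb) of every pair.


Jones polynomial: V(x) = x + x^3 - x^4
<D> = -A^-10 + A^-6 + A^2; writhe +2
components 1, writhe +2 (4 crossings)
3-colorings: 9 of 3^4, det 3 — tricolorable
note: det 3 = |V(-1)|; divisible by 3, so tricolorable


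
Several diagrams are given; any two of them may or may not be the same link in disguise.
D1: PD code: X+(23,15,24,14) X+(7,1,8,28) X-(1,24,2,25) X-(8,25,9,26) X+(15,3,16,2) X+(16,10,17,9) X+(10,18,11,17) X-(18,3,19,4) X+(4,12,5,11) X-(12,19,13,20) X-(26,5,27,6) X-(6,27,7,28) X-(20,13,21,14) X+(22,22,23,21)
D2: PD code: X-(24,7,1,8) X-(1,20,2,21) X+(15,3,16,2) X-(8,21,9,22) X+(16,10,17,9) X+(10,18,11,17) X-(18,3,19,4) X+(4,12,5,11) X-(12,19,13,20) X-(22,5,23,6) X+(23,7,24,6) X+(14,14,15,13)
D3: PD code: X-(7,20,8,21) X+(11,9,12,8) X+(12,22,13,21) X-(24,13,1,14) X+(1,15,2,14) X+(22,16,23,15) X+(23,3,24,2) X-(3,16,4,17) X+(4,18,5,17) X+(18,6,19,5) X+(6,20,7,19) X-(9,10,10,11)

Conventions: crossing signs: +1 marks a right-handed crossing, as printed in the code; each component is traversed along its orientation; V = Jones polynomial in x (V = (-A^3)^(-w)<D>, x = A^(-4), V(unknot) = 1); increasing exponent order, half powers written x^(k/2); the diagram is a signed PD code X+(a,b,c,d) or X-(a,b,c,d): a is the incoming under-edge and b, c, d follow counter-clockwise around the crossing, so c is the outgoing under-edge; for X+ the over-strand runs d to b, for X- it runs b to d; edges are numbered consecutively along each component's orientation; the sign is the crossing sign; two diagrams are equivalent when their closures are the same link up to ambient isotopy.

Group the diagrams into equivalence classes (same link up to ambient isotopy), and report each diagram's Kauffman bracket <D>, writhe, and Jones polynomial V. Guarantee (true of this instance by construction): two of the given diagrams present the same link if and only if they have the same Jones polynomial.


grouping into links: {D1, D2} | {D3}
V(D1) = -x^-3 + 2x^-2 - 2x^-1 + 3 - 2x + 2x^2 - x^3  (w 0, c 14, <D> = -A^-12 + 2A^-8 - 2A^-4 + 3 - 2A^4 + 2A^8 - A^12)
D2 (bracket -A^-12 + 2A^-8 - 2A^-4 + 3 - 2A^4 + 2A^8 - A^12; 12 crossings at w = 0): V = -x^-3 + 2x^-2 - 2x^-1 + 3 - 2x + 2x^2 - x^3
V(D3) = x + x^3 - x^4  (w +4, c 12, <D> = -A^-4 + 1 + A^8)
key observation: V(x) takes 2 values over 3 diagrams, fixing the grouping


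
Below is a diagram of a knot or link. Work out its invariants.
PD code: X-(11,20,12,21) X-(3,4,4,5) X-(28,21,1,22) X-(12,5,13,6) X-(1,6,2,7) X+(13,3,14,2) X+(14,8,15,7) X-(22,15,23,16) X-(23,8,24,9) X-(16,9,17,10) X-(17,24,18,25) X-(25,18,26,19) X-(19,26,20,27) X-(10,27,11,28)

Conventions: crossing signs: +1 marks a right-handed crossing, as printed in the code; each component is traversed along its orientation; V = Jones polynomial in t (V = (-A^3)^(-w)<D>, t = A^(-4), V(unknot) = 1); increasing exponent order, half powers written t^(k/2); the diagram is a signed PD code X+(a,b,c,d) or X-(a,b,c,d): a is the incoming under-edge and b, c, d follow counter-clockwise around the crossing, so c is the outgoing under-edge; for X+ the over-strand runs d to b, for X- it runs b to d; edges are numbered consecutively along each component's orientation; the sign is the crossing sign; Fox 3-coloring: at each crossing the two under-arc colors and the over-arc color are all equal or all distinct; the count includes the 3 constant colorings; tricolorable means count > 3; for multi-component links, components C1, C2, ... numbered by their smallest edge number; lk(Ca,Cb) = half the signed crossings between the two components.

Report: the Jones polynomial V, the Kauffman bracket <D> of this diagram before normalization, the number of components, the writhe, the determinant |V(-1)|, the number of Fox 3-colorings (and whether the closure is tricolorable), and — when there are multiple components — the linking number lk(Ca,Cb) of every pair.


Jones polynomial: V(t) = -t^-10 + t^-9 - t^-8 + t^-7 - t^-6 + t^-5 + t^-3
<D> = A^-18 + A^-10 - A^-6 + A^-2 - A^2 + A^6 - A^10; writhe -10
components 1, writhe -10 (14 crossings)
3-colorings: 3 of 3^14, det 7 — not tricolorable
note: det 7 = |V(-1)|; not divisible by 3, so not tricolorable


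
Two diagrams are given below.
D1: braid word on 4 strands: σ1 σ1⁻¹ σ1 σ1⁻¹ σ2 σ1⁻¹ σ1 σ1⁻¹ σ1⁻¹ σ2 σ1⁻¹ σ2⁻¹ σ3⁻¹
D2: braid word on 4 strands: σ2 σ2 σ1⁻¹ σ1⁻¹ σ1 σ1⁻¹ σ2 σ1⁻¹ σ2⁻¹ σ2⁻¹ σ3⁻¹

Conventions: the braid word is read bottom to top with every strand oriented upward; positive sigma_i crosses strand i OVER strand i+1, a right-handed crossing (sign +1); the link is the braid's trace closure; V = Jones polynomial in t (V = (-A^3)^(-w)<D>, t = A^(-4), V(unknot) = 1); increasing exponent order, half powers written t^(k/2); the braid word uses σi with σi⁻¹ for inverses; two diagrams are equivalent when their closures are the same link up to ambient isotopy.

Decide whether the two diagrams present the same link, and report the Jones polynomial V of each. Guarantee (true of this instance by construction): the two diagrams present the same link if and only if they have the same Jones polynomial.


equivalent: yes
D1 (bracket -A^-5 - A^3 + A^7; 13 crossings at w = -3): V = -t^-4 + t^-3 + t^-1
D2 (bracket -A^-5 - A^3 + A^7; 11 crossings at w = -3): V = -t^-4 + t^-3 + t^-1
key observation: all 2 diagrams share one V(t), hence one class


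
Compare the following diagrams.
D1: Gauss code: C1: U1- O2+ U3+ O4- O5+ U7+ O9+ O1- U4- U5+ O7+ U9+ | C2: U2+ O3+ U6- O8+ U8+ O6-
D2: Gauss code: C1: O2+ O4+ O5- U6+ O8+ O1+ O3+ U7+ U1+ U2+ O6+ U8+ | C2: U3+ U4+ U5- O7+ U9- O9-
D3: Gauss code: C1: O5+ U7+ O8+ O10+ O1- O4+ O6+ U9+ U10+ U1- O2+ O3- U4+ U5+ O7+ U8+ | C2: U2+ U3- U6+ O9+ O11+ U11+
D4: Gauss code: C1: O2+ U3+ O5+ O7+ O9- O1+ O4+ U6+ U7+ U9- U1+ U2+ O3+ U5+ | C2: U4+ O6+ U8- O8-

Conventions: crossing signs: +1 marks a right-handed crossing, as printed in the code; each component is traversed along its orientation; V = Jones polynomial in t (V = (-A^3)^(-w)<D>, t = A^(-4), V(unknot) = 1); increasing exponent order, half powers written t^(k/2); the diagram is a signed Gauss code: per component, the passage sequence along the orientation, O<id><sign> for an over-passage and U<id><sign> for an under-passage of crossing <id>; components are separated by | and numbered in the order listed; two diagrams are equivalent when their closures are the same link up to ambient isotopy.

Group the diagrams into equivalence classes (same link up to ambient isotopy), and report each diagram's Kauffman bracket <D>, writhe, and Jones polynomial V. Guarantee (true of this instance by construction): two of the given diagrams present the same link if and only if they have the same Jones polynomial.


classes: {D1} | {D2, D3, D4}
V(D1) = -t^(1/2) - t^(5/2)  [9 crossings, <D> = A^-1 + A^7, w = +3]
V(D2) = -t^(3/2) - 2t^(7/2) + t^(9/2) - t^(11/2) + t^(13/2)  [9 crossings, <D> = -A^-11 + A^-7 - A^-3 + 2A + A^9, w = +5]
V(D3) = -t^(3/2) - 2t^(7/2) + t^(9/2) - t^(11/2) + t^(13/2)  (w +7, c 11, <D> = -A^-5 + A^-1 - A^3 + 2A^7 + A^15)
V(D4) = -t^(3/2) - 2t^(7/2) + t^(9/2) - t^(11/2) + t^(13/2)  (w +5, c 9, <D> = -A^-11 + A^-7 - A^-3 + 2A + A^9)
note: V(t) takes 2 values over 4 diagrams, fixing the grouping


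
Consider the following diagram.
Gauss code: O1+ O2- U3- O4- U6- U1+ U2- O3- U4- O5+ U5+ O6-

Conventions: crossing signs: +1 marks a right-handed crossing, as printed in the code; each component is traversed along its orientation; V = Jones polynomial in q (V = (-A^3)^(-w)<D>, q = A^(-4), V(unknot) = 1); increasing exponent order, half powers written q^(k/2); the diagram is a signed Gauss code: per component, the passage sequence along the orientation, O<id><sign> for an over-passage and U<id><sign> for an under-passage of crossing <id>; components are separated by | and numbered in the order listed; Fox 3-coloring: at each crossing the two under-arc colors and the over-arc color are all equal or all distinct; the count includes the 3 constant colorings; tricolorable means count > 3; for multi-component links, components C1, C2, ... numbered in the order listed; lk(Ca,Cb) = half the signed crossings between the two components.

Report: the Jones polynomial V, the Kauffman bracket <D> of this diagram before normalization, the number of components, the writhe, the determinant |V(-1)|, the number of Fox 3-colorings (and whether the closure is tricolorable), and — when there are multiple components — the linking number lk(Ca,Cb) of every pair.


V = -q^-4 + q^-3 + q^-1
<D> = A^-2 + A^6 - A^10 (w = -2)
1 component over 6 crossings, w = -2
9 Fox colorings among 3^6, |V(-1)| = 3: tricolorable
why: w = -2 shifts under R1 moves; the (-A^3)^(2) factor cancels that in V


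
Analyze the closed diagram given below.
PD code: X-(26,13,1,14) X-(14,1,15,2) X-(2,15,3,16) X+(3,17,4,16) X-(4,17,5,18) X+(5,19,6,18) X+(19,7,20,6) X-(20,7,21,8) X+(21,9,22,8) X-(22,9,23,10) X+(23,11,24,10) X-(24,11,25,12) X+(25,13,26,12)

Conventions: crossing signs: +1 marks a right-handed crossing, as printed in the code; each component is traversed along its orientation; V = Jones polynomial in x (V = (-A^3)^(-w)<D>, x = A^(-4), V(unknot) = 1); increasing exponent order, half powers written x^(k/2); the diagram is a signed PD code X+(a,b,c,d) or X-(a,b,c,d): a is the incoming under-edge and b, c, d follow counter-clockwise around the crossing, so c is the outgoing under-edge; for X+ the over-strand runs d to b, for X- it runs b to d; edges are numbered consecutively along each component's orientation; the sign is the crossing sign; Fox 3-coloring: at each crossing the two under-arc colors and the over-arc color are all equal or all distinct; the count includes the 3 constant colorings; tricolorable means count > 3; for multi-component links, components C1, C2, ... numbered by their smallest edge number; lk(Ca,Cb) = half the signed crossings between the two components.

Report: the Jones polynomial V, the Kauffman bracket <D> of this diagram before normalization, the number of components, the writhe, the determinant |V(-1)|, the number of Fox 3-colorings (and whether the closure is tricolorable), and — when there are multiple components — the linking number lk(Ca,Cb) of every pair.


Jones polynomial: V(x) = 1
<D> = -A^-3; writhe -1
components 1, writhe -1 (13 crossings)
3-colorings: 3 of 3^13, det 1 — not tricolorable
note: w = -1 shifts under R1 moves; the (-A^3)^(1) factor cancels that in V


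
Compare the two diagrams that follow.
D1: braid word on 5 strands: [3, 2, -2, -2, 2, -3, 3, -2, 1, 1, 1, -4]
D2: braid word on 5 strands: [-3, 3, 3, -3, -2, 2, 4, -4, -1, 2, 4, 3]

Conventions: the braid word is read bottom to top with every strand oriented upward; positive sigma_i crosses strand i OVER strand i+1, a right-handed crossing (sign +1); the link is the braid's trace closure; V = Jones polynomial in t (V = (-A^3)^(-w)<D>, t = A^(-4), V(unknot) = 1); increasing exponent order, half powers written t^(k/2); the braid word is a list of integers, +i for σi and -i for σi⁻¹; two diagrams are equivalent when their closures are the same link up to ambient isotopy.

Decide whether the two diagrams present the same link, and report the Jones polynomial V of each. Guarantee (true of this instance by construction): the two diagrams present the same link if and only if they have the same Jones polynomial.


equivalent: no
V(D1) = t + t^3 - t^4  (w +2, c 12, <D> = -A^-10 + A^-6 + A^2)
V(D2) = 1  [12 crossings, <D> = A^6, w = +2]
key observation: V(t) takes 2 values over 2 diagrams, fixing the grouping


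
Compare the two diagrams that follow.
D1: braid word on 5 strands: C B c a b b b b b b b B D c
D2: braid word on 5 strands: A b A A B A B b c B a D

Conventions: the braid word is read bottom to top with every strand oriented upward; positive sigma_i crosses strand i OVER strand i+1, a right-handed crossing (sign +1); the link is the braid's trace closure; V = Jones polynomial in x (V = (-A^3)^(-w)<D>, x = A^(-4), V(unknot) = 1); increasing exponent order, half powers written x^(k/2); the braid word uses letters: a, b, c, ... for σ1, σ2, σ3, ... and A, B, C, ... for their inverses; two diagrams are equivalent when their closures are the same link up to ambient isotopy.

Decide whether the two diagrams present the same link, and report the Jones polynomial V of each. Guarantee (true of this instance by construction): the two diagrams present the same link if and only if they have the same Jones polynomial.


equivalent: no
V(D1) = x^2 + x^4 - x^5 + x^6 - x^7  (w +6, c 14, <D> = -A^-10 + A^-6 - A^-2 + A^2 + A^10)
V(D2) = -x^-4 + x^-3 + x^-1  [12 crossings, <D> = A^-8 + 1 - A^4, w = -4]
key observation: 2 values of V(x) split the 2 diagrams


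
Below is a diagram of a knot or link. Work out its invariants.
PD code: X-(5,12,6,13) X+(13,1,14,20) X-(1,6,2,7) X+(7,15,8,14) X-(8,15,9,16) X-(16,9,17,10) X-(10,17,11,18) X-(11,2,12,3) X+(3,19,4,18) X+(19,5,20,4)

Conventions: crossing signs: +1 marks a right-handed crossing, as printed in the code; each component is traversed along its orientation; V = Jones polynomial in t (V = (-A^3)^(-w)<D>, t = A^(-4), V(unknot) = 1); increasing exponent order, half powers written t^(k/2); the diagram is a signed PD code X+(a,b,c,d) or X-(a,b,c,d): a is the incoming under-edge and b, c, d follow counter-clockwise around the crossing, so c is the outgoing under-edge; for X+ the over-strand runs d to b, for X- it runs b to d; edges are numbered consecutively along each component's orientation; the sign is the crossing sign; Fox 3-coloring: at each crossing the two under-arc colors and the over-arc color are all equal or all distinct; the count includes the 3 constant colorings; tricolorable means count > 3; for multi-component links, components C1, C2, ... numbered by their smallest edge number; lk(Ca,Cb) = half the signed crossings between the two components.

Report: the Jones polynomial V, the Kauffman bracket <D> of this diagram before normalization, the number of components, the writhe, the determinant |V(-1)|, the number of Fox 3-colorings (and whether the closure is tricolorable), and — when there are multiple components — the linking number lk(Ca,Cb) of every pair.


V = -t^-5 + t^-4 - t^-3 + 2t^-2 - t^-1 + 2 - t
<D> = -A^-10 + 2A^-6 - A^-2 + 2A^2 - A^6 + A^10 - A^14 (w = -2)
1 component over 10 crossings, w = -2
9 Fox colorings among 3^10, |V(-1)| = 9: tricolorable
why: w = -2 shifts under R1 moves; the (-A^3)^(2) factor cancels that in V
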